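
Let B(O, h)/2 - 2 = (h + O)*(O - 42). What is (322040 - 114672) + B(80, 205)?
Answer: 229032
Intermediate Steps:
B(O, h) = 4 + 2*(-42 + O)*(O + h) (B(O, h) = 4 + 2*((h + O)*(O - 42)) = 4 + 2*((O + h)*(-42 + O)) = 4 + 2*((-42 + O)*(O + h)) = 4 + 2*(-42 + O)*(O + h))
(322040 - 114672) + B(80, 205) = (322040 - 114672) + (4 - 84*80 - 84*205 + 2*80**2 + 2*80*205) = 207368 + (4 - 6720 - 17220 + 2*6400 + 32800) = 207368 + (4 - 6720 - 17220 + 12800 + 32800) = 207368 + 21664 = 229032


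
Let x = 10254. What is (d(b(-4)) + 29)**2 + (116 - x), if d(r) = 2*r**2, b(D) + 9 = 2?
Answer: 5991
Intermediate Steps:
b(D) = -7 (b(D) = -9 + 2 = -7)
(d(b(-4)) + 29)**2 + (116 - x) = (2*(-7)**2 + 29)**2 + (116 - 1*10254) = (2*49 + 29)**2 + (116 - 10254) = (98 + 29)**2 - 10138 = 127**2 - 10138 = 16129 - 10138 = 5991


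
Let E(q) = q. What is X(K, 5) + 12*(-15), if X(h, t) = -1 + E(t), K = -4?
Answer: -176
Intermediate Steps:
X(h, t) = -1 + t
X(K, 5) + 12*(-15) = (-1 + 5) + 12*(-15) = 4 - 180 = -176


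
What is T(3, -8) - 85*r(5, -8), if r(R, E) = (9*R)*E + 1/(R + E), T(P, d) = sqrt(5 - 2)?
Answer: 91885/3 + sqrt(3) ≈ 30630.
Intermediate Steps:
T(P, d) = sqrt(3)
r(R, E) = 1/(E + R) + 9*E*R (r(R, E) = 9*E*R + 1/(E + R) = 1/(E + R) + 9*E*R)
T(3, -8) - 85*r(5, -8) = sqrt(3) - 85*(1 + 9*(-8)*5**2 + 9*5*(-8)**2)/(-8 + 5) = sqrt(3) - 85*(1 + 9*(-8)*25 + 9*5*64)/(-3) = sqrt(3) - (-85)*(1 - 1800 + 2880)/3 = sqrt(3) - (-85)*1081/3 = sqrt(3) - 85*(-1081/3) = sqrt(3) + 91885/3 = 91885/3 + sqrt(3)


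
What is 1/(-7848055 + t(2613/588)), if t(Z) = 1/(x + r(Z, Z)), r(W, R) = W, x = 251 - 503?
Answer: -48521/380795476851 ≈ -1.2742e-7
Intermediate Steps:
x = -252
t(Z) = 1/(-252 + Z)
1/(-7848055 + t(2613/588)) = 1/(-7848055 + 1/(-252 + 2613/588)) = 1/(-7848055 + 1/(-252 + 2613*(1/588))) = 1/(-7848055 + 1/(-252 + 871/196)) = 1/(-7848055 + 1/(-48521/196)) = 1/(-7848055 - 196/48521) = 1/(-380795476851/48521) = -48521/380795476851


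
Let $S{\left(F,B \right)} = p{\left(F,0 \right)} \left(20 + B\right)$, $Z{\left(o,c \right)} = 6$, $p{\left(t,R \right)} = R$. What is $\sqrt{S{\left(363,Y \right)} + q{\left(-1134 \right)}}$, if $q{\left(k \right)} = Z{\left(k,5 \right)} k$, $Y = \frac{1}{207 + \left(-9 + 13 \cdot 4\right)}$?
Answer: $18 i \sqrt{21} \approx 82.486 i$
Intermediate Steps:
$Y = \frac{1}{250}$ ($Y = \frac{1}{207 + \left(-9 + 52\right)} = \frac{1}{207 + 43} = \frac{1}{250} \approx 0.004$)
$q{\left(k \right)} = 6 k$
$S{\left(F,B \right)} = 0$ ($S{\left(F,B \right)} = 0 \left(20 + B\right) = 0$)
$\sqrt{S{\left(363,Y \right)} + q{\left(-1134 \right)}} = \sqrt{0 + 6 \left(-1134\right)} = \sqrt{0 - 6804} = \sqrt{-6804} = 18 i \sqrt{21}$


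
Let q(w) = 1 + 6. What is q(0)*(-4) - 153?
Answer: -181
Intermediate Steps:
q(w) = 7
q(0)*(-4) - 153 = 7*(-4) - 153 = -28 - 153 = -181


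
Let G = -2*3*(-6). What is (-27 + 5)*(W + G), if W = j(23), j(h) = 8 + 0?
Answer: -968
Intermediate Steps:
j(h) = 8
W = 8
G = 36 (G = -6*(-6) = 36)
(-27 + 5)*(W + G) = (-27 + 5)*(8 + 36) = -22*44 = -968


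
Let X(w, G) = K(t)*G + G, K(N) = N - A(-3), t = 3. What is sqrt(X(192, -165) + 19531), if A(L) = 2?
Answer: sqrt(19201) ≈ 138.57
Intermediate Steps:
K(N) = -2 + N (K(N) = N - 1*2 = N - 2 = -2 + N)
X(w, G) = 2*G (X(w, G) = (-2 + 3)*G + G = 1*G + G = G + G = 2*G)
sqrt(X(192, -165) + 19531) = sqrt(2*(-165) + 19531) = sqrt(-330 + 19531) = sqrt(19201)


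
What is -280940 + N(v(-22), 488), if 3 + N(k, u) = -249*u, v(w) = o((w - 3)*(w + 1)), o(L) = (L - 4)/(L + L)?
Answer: -402455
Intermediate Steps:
o(L) = (-4 + L)/(2*L) (o(L) = (-4 + L)/((2*L)) = (-4 + L)*(1/(2*L)) = (-4 + L)/(2*L))
v(w) = (-4 + (1 + w)*(-3 + w))/(2*(1 + w)*(-3 + w)) (v(w) = (-4 + (w - 3)*(w + 1))/(2*(((w - 3)*(w + 1)))) = (-4 + (-3 + w)*(1 + w))/(2*(((-3 + w)*(1 + w)))) = (-4 + (1 + w)*(-3 + w))/(2*(((1 + w)*(-3 + w)))) = (1/((1 + w)*(-3 + w)))*(-4 + (1 + w)*(-3 + w))/2 = (-4 + (1 + w)*(-3 + w))/(2*(1 + w)*(-3 + w)))
N(k, u) = -3 - 249*u
-280940 + N(v(-22), 488) = -280940 + (-3 - 249*488) = -280940 + (-3 - 121512) = -280940 - 121515 = -402455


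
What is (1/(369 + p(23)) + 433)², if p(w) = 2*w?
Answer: 32290652416/172225 ≈ 1.8749e+5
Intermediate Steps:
(1/(369 + p(23)) + 433)² = (1/(369 + 2*23) + 433)² = (1/(369 + 46) + 433)² = (1/415 + 433)² = (179696/415)² = 32290652416/172225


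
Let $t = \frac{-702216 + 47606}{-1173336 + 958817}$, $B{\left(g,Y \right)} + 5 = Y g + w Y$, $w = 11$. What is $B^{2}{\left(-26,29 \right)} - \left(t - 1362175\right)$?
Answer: $\frac{333742642615}{214519} \approx 1.5558 \cdot 10^{6}$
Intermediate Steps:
$B{\left(g,Y \right)} = -5 + 11 Y + Y g$ ($B{\left(g,Y \right)} = -5 + \left(Y g + 11 Y\right) = -5 + \left(11 Y + Y g\right) = -5 + 11 Y + Y g$)
$t = \frac{654610}{214519}$ ($t = - \frac{654610}{-214519} = \left(-654610\right) \left(- \frac{1}{214519}\right) = \frac{654610}{214519} \approx 3.0515$)
$B^{2}{\left(-26,29 \right)} - \left(t - 1362175\right) = \left(-5 + 11 \cdot 29 + 29 \left(-26\right)\right)^{2} - \left(\frac{654610}{214519} - 1362175\right) = \left(-5 + 319 - 754\right)^{2} - \left(\frac{654610}{214519} - 1362175\right) = \left(-440\right)^{2} - - \frac{292211764215}{214519} = 193600 + \frac{292211764215}{214519} = \frac{333742642615}{214519}$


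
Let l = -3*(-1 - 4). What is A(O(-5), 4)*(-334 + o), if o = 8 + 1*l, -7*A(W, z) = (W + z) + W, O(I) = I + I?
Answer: -4976/7 ≈ -710.86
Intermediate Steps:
O(I) = 2*I
l = 15 (l = -3*(-5) = 15)
A(W, z) = -2*W/7 - z/7 (A(W, z) = -((W + z) + W)/7 = -(z + 2*W)/7 = -2*W/7 - z/7)
o = 23 (o = 8 + 1*15 = 8 + 15 = 23)
A(O(-5), 4)*(-334 + o) = (-4*(-5)/7 - ⅐*4)*(-334 + 23) = (-2/7*(-10) - 4/7)*(-311) = (20/7 - 4/7)*(-311) = (16/7)*(-311) = -4976/7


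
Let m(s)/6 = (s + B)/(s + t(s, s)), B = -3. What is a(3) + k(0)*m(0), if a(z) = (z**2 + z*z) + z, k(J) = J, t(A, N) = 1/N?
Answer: 21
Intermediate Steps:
m(s) = 6*(-3 + s)/(s + 1/s) (m(s) = 6*((s - 3)/(s + 1/s)) = 6*((-3 + s)/(s + 1/s)) = 6*(-3 + s)/(s + 1/s))
a(z) = z + 2*z**2 (a(z) = (z**2 + z**2) + z = 2*z**2 + z = z + 2*z**2)
a(3) + k(0)*m(0) = 3*(1 + 2*3) + 0*(6*0*(-3 + 0)/(1 + 0**2)) = 3*(1 + 6) + 0*(6*0*(-3)/(1 + 0)) = 3*7 + 0*(6*0*(-3)/1) = 21 + 0*(6*0*1*(-3)) = 21 + 0*0 = 21 + 0 = 21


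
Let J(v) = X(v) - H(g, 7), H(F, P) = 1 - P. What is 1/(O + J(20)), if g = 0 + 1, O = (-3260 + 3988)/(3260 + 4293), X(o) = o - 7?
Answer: 83/1585 ≈ 0.052366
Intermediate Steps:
X(o) = -7 + o
O = 8/83 (O = 728/7553 = 728*(1/7553) = 8/83 ≈ 0.096385)
g = 1
J(v) = -1 + v (J(v) = (-7 + v) - (1 - 1*7) = (-7 + v) - (1 - 7) = (-7 + v) - 1*(-6) = (-7 + v) + 6 = -1 + v)
1/(O + J(20)) = 1/(8/83 + (-1 + 20)) = 1/(8/83 + 19) = 1/(1585/83) = 83/1585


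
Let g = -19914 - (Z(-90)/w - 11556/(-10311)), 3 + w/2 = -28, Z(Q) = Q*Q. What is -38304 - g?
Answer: -1973199768/106547 ≈ -18520.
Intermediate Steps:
Z(Q) = Q²
w = -62 (w = -6 + 2*(-28) = -6 - 56 = -62)
g = -2107976520/106547 (g = -19914 - ((-90)²/(-62) - 11556/(-10311)) = -19914 - (8100*(-1/62) - 11556*(-1/10311)) = -19914 - (-4050/31 + 3852/3437) = -19914 - 1*(-13800438/106547) = -19914 + 13800438/106547 = -2107976520/106547 ≈ -19784.)
-38304 - g = -38304 - 1*(-2107976520/106547) = -38304 + 2107976520/106547 = -1973199768/106547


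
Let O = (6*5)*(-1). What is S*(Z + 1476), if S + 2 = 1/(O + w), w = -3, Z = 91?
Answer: -104989/33 ≈ -3181.5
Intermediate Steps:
O = -30 (O = 30*(-1) = -30)
S = -67/33 (S = -2 + 1/(-30 - 3) = -2 + 1/(-33) = -2 - 1/33 = -67/33 ≈ -2.0303)
S*(Z + 1476) = -67*(91 + 1476)/33 = -67/33*1567 = -104989/33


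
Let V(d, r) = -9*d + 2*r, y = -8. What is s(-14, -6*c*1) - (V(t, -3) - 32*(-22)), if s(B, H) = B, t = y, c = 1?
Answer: -784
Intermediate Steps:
t = -8
s(-14, -6*c*1) - (V(t, -3) - 32*(-22)) = -14 - ((-9*(-8) + 2*(-3)) - 32*(-22)) = -14 - ((72 - 6) + 704) = -14 - (66 + 704) = -14 - 1*770 = -14 - 770 = -784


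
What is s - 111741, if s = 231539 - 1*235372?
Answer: -115574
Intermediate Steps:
s = -3833 (s = 231539 - 235372 = -3833)
s - 111741 = -3833 - 111741 = -115574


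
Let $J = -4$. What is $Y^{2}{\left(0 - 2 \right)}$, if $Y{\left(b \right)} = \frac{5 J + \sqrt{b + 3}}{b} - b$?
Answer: $\frac{529}{4} \approx 132.25$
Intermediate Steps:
$Y{\left(b \right)} = - b + \frac{-20 + \sqrt{3 + b}}{b}$ ($Y{\left(b \right)} = \frac{5 \left(-4\right) + \sqrt{b + 3}}{b} - b = \frac{-20 + \sqrt{3 + b}}{b} - b = - b + \frac{-20 + \sqrt{3 + b}}{b}$)
$Y^{2}{\left(0 - 2 \right)} = \left(\frac{-20 + \sqrt{3 + \left(0 - 2\right)} - \left(0 - 2\right)^{2}}{0 - 2}\right)^{2} = \left(\frac{-20 + \sqrt{3 - 2} - \left(-2\right)^{2}}{-2}\right)^{2} = \left(- \frac{-20 + \sqrt{1} - 4}{2}\right)^{2} = \left(- \frac{-20 + 1 - 4}{2}\right)^{2} = \left(\left(- \frac{1}{2}\right) \left(-23\right)\right)^{2} = \left(\frac{23}{2}\right)^{2} = \frac{529}{4}$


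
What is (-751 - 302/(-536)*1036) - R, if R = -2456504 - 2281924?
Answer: 317463468/67 ≈ 4.7383e+6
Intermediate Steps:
R = -4738428
(-751 - 302/(-536)*1036) - R = (-751 - 302/(-536)*1036) - 1*(-4738428) = (-751 - 302*(-1/536)*1036) + 4738428 = (-751 + (151/268)*1036) + 4738428 = (-751 + 39109/67) + 4738428 = -11208/67 + 4738428 = 317463468/67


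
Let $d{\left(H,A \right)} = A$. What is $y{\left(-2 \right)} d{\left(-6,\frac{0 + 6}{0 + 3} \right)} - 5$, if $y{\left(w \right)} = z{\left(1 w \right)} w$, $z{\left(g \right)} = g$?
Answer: $3$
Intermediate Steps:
$y{\left(w \right)} = w^{2}$ ($y{\left(w \right)} = 1 w w = w w = w^{2}$)
$y{\left(-2 \right)} d{\left(-6,\frac{0 + 6}{0 + 3} \right)} - 5 = \left(-2\right)^{2} \frac{0 + 6}{0 + 3} - 5 = 4 \cdot \frac{6}{3} - 5 = 4 \cdot 6 \cdot \frac{1}{3} - 5 = 4 \cdot 2 - 5 = 8 - 5 = 3$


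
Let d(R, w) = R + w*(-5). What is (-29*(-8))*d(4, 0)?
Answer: 928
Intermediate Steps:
d(R, w) = R - 5*w
(-29*(-8))*d(4, 0) = (-29*(-8))*(4 - 5*0) = 232*(4 + 0) = 232*4 = 928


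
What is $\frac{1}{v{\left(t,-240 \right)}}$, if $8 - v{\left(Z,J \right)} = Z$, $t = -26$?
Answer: $\frac{1}{34} \approx 0.029412$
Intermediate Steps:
$v{\left(Z,J \right)} = 8 - Z$
$\frac{1}{v{\left(t,-240 \right)}} = \frac{1}{8 - -26} = \frac{1}{8 + 26} = \frac{1}{34}$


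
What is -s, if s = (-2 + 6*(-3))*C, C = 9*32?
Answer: 5760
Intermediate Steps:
C = 288
s = -5760 (s = (-2 + 6*(-3))*288 = (-2 - 18)*288 = -20*288 = -5760)
-s = -1*(-5760) = 5760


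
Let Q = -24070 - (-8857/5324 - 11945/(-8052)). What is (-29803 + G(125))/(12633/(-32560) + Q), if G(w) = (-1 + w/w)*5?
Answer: 21487250112240/17354044118479 ≈ 1.2382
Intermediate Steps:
Q = -11725516477/487146 (Q = -24070 - (-8857*1/5324 - 11945*(-1/8052)) = -24070 - (-8857/5324 + 11945/8052) = -24070 - 1*(-87743/487146) = -24070 + 87743/487146 = -11725516477/487146 ≈ -24070.)
G(w) = 0 (G(w) = (-1 + 1)*5 = 0*5 = 0)
(-29803 + G(125))/(12633/(-32560) + Q) = (-29803 + 0)/(12633/(-32560) - 11725516477/487146) = -29803/(12633*(-1/32560) - 11725516477/487146) = -29803/(-12633/32560 - 11725516477/487146) = -29803/(-17354044118479/720976080) = -29803*(-720976080/17354044118479) = 21487250112240/17354044118479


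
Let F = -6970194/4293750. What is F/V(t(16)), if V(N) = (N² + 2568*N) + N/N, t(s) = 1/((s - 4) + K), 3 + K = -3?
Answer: -41821164/11052828125 ≈ -0.0037838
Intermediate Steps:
K = -6 (K = -3 - 3 = -6)
t(s) = 1/(-10 + s) (t(s) = 1/((s - 4) - 6) = 1/((-4 + s) - 6) = 1/(-10 + s))
F = -1161699/715625 (F = -6970194*1/4293750 = -1161699/715625 ≈ -1.6233)
V(N) = 1 + N² + 2568*N (V(N) = (N² + 2568*N) + 1 = 1 + N² + 2568*N)
F/V(t(16)) = -1161699/(715625*(1 + (1/(-10 + 16))² + 2568/(-10 + 16))) = -1161699/(715625*(1 + (1/6)² + 2568/6)) = -1161699/(715625*(1 + (⅙)² + 2568*(⅙))) = -1161699/(715625*(1 + 1/36 + 428)) = -1161699/(715625*15445/36) = -1161699/715625*36/15445 = -41821164/11052828125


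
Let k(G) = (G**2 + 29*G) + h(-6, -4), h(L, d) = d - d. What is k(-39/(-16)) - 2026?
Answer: -499039/256 ≈ -1949.4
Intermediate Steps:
h(L, d) = 0
k(G) = G**2 + 29*G (k(G) = (G**2 + 29*G) + 0 = G**2 + 29*G)
k(-39/(-16)) - 2026 = (-39/(-16))*(29 - 39/(-16)) - 2026 = (-39*(-1/16))*(29 - 39*(-1/16)) - 2026 = 39*(29 + 39/16)/16 - 2026 = (39/16)*(503/16) - 2026 = 19617/256 - 2026 = -499039/256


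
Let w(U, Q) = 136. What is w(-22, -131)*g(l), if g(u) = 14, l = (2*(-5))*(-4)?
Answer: 1904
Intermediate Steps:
l = 40 (l = -10*(-4) = 40)
w(-22, -131)*g(l) = 136*14 = 1904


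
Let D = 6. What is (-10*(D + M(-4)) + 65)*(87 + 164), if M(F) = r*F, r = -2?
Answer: -18825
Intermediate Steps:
M(F) = -2*F
(-10*(D + M(-4)) + 65)*(87 + 164) = (-10*(6 - 2*(-4)) + 65)*(87 + 164) = (-10*(6 + 8) + 65)*251 = (-10*14 + 65)*251 = (-140 + 65)*251 = -75*251 = -18825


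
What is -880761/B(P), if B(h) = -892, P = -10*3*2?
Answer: 880761/892 ≈ 987.40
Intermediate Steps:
P = -60 (P = -30*2 = -60)
-880761/B(P) = -880761/(-892) = -880761*(-1/892) = 880761/892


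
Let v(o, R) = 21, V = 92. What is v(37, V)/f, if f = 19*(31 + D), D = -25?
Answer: 7/38 ≈ 0.18421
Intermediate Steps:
f = 114 (f = 19*(31 - 25) = 19*6 = 114)
v(37, V)/f = 21/114 = 21*(1/114) = 7/38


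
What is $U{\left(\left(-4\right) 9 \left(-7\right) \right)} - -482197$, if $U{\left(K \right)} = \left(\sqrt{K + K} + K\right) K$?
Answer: $545701 + 1512 \sqrt{14} \approx 5.5136 \cdot 10^{5}$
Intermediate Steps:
$U{\left(K \right)} = K \left(K + \sqrt{2} \sqrt{K}\right)$ ($U{\left(K \right)} = \left(\sqrt{2 K} + K\right) K = \left(\sqrt{2} \sqrt{K} + K\right) K = \left(K + \sqrt{2} \sqrt{K}\right) K = K \left(K + \sqrt{2} \sqrt{K}\right)$)
$U{\left(\left(-4\right) 9 \left(-7\right) \right)} - -482197 = \left(\left(\left(-4\right) 9 \left(-7\right)\right)^{2} + \sqrt{2} \left(\left(-4\right) 9 \left(-7\right)\right)^{\frac{3}{2}}\right) - -482197 = \left(\left(\left(-36\right) \left(-7\right)\right)^{2} + \sqrt{2} \left(\left(-36\right) \left(-7\right)\right)^{\frac{3}{2}}\right) + 482197 = \left(252^{2} + \sqrt{2} \cdot 252^{\frac{3}{2}}\right) + 482197 = \left(63504 + \sqrt{2} \cdot 1512 \sqrt{7}\right) + 482197 = \left(63504 + 1512 \sqrt{14}\right) + 482197 = 545701 + 1512 \sqrt{14}$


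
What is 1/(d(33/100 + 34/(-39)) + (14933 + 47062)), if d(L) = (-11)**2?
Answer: 1/62116 ≈ 1.6099e-5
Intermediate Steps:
d(L) = 121
1/(d(33/100 + 34/(-39)) + (14933 + 47062)) = 1/(121 + (14933 + 47062)) = 1/(121 + 61995) = 1/62116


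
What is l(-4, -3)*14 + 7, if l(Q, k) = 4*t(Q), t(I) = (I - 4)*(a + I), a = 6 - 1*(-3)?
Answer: -2233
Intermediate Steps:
a = 9 (a = 6 + 3 = 9)
t(I) = (-4 + I)*(9 + I) (t(I) = (I - 4)*(9 + I) = (-4 + I)*(9 + I))
l(Q, k) = -144 + 4*Q² + 20*Q (l(Q, k) = 4*(-36 + Q² + 5*Q) = -144 + 4*Q² + 20*Q)
l(-4, -3)*14 + 7 = (-144 + 4*(-4)² + 20*(-4))*14 + 7 = (-144 + 4*16 - 80)*14 + 7 = (-144 + 64 - 80)*14 + 7 = -160*14 + 7 = -2240 + 7 = -2233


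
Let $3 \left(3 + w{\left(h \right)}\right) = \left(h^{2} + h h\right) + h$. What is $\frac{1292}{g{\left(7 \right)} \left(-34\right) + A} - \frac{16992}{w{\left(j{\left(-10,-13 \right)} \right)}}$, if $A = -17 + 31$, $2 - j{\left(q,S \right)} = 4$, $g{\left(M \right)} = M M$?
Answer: $\frac{7017373}{413} \approx 16991.0$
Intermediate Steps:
$g{\left(M \right)} = M^{2}$
$j{\left(q,S \right)} = -2$ ($j{\left(q,S \right)} = 2 - 4 = -2$)
$w{\left(h \right)} = -3 + \frac{h}{3} + \frac{2 h^{2}}{3}$ ($w{\left(h \right)} = -3 + \frac{\left(h^{2} + h h\right) + h}{3} = -3 + \frac{\left(h^{2} + h^{2}\right) + h}{3} = -3 + \frac{2 h^{2} + h}{3} = -3 + \frac{h + 2 h^{2}}{3} = -3 + \left(\frac{h}{3} + \frac{2 h^{2}}{3}\right) = -3 + \frac{h}{3} + \frac{2 h^{2}}{3}$)
$A = 14$
$\frac{1292}{g{\left(7 \right)} \left(-34\right) + A} - \frac{16992}{w{\left(j{\left(-10,-13 \right)} \right)}} = \frac{1292}{7^{2} \left(-34\right) + 14} - \frac{16992}{-3 + \frac{1}{3} \left(-2\right) + \frac{2 \left(-2\right)^{2}}{3}} = \frac{1292}{49 \left(-34\right) + 14} - \frac{16992}{-3 - \frac{2}{3} + \frac{2}{3} \cdot 4} = \frac{1292}{-1666 + 14} - \frac{16992}{-3 - \frac{2}{3} + \frac{8}{3}} = \frac{1292}{-1652} - \frac{16992}{-1} = 1292 \left(- \frac{1}{1652}\right) - -16992 = - \frac{323}{413} + 16992 = \frac{7017373}{413}$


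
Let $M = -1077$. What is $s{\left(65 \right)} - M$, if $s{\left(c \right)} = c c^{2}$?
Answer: $275702$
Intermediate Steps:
$s{\left(c \right)} = c^{3}$
$s{\left(65 \right)} - M = 65^{3} - -1077 = 274625 + 1077 = 275702$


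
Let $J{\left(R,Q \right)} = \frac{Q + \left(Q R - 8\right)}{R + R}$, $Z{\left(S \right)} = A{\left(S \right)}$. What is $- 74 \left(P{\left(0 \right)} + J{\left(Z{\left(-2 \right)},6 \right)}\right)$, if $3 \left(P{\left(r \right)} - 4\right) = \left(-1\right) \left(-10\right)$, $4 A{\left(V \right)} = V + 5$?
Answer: $-666$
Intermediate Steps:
$A{\left(V \right)} = \frac{5}{4} + \frac{V}{4}$ ($A{\left(V \right)} = \frac{V + 5}{4} = \frac{5 + V}{4} = \frac{5}{4} + \frac{V}{4}$)
$Z{\left(S \right)} = \frac{5}{4} + \frac{S}{4}$
$P{\left(r \right)} = \frac{22}{3}$ ($P{\left(r \right)} = 4 + \frac{\left(-1\right) \left(-10\right)}{3} = 4 + \frac{1}{3} \cdot 10 = 4 + \frac{10}{3} = \frac{22}{3}$)
$J{\left(R,Q \right)} = \frac{-8 + Q + Q R}{2 R}$ ($J{\left(R,Q \right)} = \frac{Q + \left(-8 + Q R\right)}{2 R} = \left(-8 + Q + Q R\right) \frac{1}{2 R} = \frac{-8 + Q + Q R}{2 R}$)
$- 74 \left(P{\left(0 \right)} + J{\left(Z{\left(-2 \right)},6 \right)}\right) = - 74 \left(\frac{22}{3} + \frac{-8 + 6 + 6 \left(\frac{5}{4} + \frac{1}{4} \left(-2\right)\right)}{2 \left(\frac{5}{4} + \frac{1}{4} \left(-2\right)\right)}\right) = - 74 \left(\frac{22}{3} + \frac{-8 + 6 + 6 \left(\frac{5}{4} - \frac{1}{2}\right)}{2 \left(\frac{5}{4} - \frac{1}{2}\right)}\right) = - 74 \left(\frac{22}{3} + \frac{-8 + 6 + 6 \cdot \frac{3}{4}}{2 \cdot \frac{3}{4}}\right) = - 74 \left(\frac{22}{3} + \frac{1}{2} \cdot \frac{4}{3} \left(-8 + 6 + \frac{9}{2}\right)\right) = - 74 \left(\frac{22}{3} + \frac{1}{2} \cdot \frac{4}{3} \cdot \frac{5}{2}\right) = - 74 \left(\frac{22}{3} + \frac{5}{3}\right) = \left(-74\right) 9 = -666$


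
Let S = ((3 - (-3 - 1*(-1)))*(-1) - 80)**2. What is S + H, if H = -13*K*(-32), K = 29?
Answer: 19289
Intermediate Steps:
H = 12064 (H = -13*29*(-32) = -377*(-32) = 12064)
S = 7225 (S = ((3 - (-3 + 1))*(-1) - 80)**2 = ((3 - 1*(-2))*(-1) - 80)**2 = ((3 + 2)*(-1) - 80)**2 = (5*(-1) - 80)**2 = (-5 - 80)**2 = (-85)**2 = 7225)
S + H = 7225 + 12064 = 19289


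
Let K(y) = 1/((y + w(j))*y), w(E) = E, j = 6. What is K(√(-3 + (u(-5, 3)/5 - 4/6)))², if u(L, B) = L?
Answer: 9*I/(28*(-47*I + 6*√42)) ≈ -0.00406 + 0.0033589*I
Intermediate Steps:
K(y) = 1/(y*(6 + y)) (K(y) = 1/((y + 6)*y) = 1/((6 + y)*y) = 1/(y*(6 + y)))
K(√(-3 + (u(-5, 3)/5 - 4/6)))² = (1/((√(-3 + (-5/5 - 4/6)))*(6 + √(-3 + (-5/5 - 4/6)))))² = (1/((√(-3 + (-5*⅕ - 4*⅙)))*(6 + √(-3 + (-5*⅕ - 4*⅙)))))² = (1/((√(-3 + (-1 - ⅔)))*(6 + √(-3 + (-1 - ⅔)))))² = (1/((√(-3 - 5/3))*(6 + √(-3 - 5/3))))² = (1/((√(-14/3))*(6 + √(-14/3))))² = (1/(((I*√42/3))*(6 + I*√42/3)))² = ((-I*√42/14)/(6 + I*√42/3))² = (-I*√42/(14*(6 + I*√42/3)))² = -3/(14*(6 + I*√42/3)²)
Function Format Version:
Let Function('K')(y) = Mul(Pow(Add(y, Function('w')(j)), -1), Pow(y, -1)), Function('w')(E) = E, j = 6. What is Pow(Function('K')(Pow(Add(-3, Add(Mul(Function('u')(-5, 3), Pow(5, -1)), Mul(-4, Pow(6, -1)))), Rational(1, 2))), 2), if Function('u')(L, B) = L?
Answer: Mul(Rational(9, 28), I, Pow(Add(Mul(-47, I), Mul(6, Pow(42, Rational(1, 2)))), -1)) ≈ Add(-0.0040600, Mul(0.0033589, I))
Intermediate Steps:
Function('K')(y) = Mul(Pow(y, -1), Pow(Add(6, y), -1)) (Function('K')(y) = Mul(Pow(Add(y, 6), -1), Pow(y, -1)) = Mul(Pow(Add(6, y), -1), Pow(y, -1)) = Mul(Pow(y, -1), Pow(Add(6, y), -1)))
Pow(Function('K')(Pow(Add(-3, Add(Mul(Function('u')(-5, 3), Pow(5, -1)), Mul(-4, Pow(6, -1)))), Rational(1, 2))), 2) = Pow(Mul(Pow(Pow(Add(-3, Add(Mul(-5, Pow(5, -1)), Mul(-4, Pow(6, -1)))), Rational(1, 2)), -1), Pow(Add(6, Pow(Add(-3, Add(Mul(-5, Pow(5, -1)), Mul(-4, Pow(6, -1)))), Rational(1, 2))), -1)), 2) = Pow(Mul(Pow(Pow(Add(-3, Add(Mul(-5, Rational(1, 5)), Mul(-4, Rational(1, 6)))), Rational(1, 2)), -1), Pow(Add(6, Pow(Add(-3, Add(Mul(-5, Rational(1, 5)), Mul(-4, Rational(1, 6)))), Rational(1, 2))), -1)), 2) = Pow(Mul(Pow(Pow(Add(-3, Add(-1, Rational(-2, 3))), Rational(1, 2)), -1), Pow(Add(6, Pow(Add(-3, Add(-1, Rational(-2, 3))), Rational(1, 2))), -1)), 2) = Pow(Mul(Pow(Pow(Add(-3, Rational(-5, 3)), Rational(1, 2)), -1), Pow(Add(6, Pow(Add(-3, Rational(-5, 3)), Rational(1, 2))), -1)), 2) = Pow(Mul(Pow(Pow(Rational(-14, 3), Rational(1, 2)), -1), Pow(Add(6, Pow(Rational(-14, 3), Rational(1, 2))), -1)), 2) = Pow(Mul(Pow(Mul(Rational(1, 3), I, Pow(42, Rational(1, 2))), -1), Pow(Add(6, Mul(Rational(1, 3), I, Pow(42, Rational(1, 2)))), -1)), 2) = Pow(Mul(Mul(Rational(-1, 14), I, Pow(42, Rational(1, 2))), Pow(Add(6, Mul(Rational(1, 3), I, Pow(42, Rational(1, 2)))), -1)), 2) = Pow(Mul(Rational(-1, 14), I, Pow(42, Rational(1, 2)), Pow(Add(6, Mul(Rational(1, 3), I, Pow(42, Rational(1, 2)))), -1)), 2) = Mul(Rational(-3, 14), Pow(Add(6, Mul(Rational(1, 3), I, Pow(42, Rational(1, 2)))), -2))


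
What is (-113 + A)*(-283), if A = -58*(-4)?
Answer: -33677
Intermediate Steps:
A = 232
(-113 + A)*(-283) = (-113 + 232)*(-283) = 119*(-283) = -33677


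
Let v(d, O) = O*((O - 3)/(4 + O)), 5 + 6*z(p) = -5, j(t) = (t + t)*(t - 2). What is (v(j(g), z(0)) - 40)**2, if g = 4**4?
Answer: 12100/9 ≈ 1344.4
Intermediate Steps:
g = 256
j(t) = 2*t*(-2 + t) (j(t) = (2*t)*(-2 + t) = 2*t*(-2 + t))
z(p) = -5/3 (z(p) = -5/6 + (1/6)*(-5) = -5/6 - 5/6 = -5/3)
v(d, O) = O*(-3 + O)/(4 + O) (v(d, O) = O*((-3 + O)/(4 + O)) = O*(-3 + O)/(4 + O))
(v(j(g), z(0)) - 40)**2 = (-5*(-3 - 5/3)/(3*(4 - 5/3)) - 40)**2 = (-5/3*(-14/3)/7/3 - 40)**2 = (-5/3*3/7*(-14/3) - 40)**2 = (10/3 - 40)**2 = (-110/3)**2 = 12100/9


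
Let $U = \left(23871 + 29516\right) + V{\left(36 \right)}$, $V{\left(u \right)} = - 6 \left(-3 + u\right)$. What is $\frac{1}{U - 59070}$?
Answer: $- \frac{1}{5881} \approx -0.00017004$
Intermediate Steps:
$V{\left(u \right)} = 18 - 6 u$
$U = 53189$ ($U = \left(23871 + 29516\right) + \left(18 - 216\right) = 53387 + \left(18 - 216\right) = 53387 - 198 = 53189$)
$\frac{1}{U - 59070} = \frac{1}{53189 - 59070} = \frac{1}{-5881} = - \frac{1}{5881}$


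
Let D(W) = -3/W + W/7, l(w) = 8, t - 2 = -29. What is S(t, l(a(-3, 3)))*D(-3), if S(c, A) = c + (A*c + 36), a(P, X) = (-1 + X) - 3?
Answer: -828/7 ≈ -118.29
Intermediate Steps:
t = -27 (t = 2 - 29 = -27)
a(P, X) = -4 + X
S(c, A) = 36 + c + A*c (S(c, A) = c + (36 + A*c) = 36 + c + A*c)
D(W) = -3/W + W/7 (D(W) = -3/W + W*(1/7) = -3/W + W/7)
S(t, l(a(-3, 3)))*D(-3) = (36 - 27 + 8*(-27))*(-3/(-3) + (1/7)*(-3)) = (36 - 27 - 216)*(-3*(-1/3) - 3/7) = -207*(1 - 3/7) = -207*4/7 = -828/7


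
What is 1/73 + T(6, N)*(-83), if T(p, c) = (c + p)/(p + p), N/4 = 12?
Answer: -54529/146 ≈ -373.49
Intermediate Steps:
N = 48 (N = 4*12 = 48)
T(p, c) = (c + p)/(2*p) (T(p, c) = (c + p)/((2*p)) = (c + p)*(1/(2*p)) = (c + p)/(2*p))
1/73 + T(6, N)*(-83) = 1/73 + ((½)*(48 + 6)/6)*(-83) = 1/73 + ((½)*(⅙)*54)*(-83) = 1/73 + (9/2)*(-83) = 1/73 - 747/2 = -54529/146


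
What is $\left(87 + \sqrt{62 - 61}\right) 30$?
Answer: $2640$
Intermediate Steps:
$\left(87 + \sqrt{62 - 61}\right) 30 = \left(87 + \sqrt{1}\right) 30 = \left(87 + 1\right) 30 = 88 \cdot 30 = 2640$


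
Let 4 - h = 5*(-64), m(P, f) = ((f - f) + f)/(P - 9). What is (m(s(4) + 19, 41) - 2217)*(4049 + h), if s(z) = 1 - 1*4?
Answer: -67685294/7 ≈ -9.6693e+6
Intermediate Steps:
s(z) = -3 (s(z) = 1 - 4 = -3)
m(P, f) = f/(-9 + P) (m(P, f) = (0 + f)/(-9 + P) = f/(-9 + P))
h = 324 (h = 4 - 5*(-64) = 4 - 1*(-320) = 4 + 320 = 324)
(m(s(4) + 19, 41) - 2217)*(4049 + h) = (41/(-9 + (-3 + 19)) - 2217)*(4049 + 324) = (41/(-9 + 16) - 2217)*4373 = (41/7 - 2217)*4373 = -15478/7*4373 = -67685294/7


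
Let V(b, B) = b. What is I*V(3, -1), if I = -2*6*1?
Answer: -36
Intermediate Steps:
I = -12 (I = -12*1 = -12)
I*V(3, -1) = -12*3 = -36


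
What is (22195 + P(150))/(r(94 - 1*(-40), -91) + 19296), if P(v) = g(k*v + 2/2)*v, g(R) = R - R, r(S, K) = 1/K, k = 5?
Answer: 17563/15269 ≈ 1.1502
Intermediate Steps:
g(R) = 0
P(v) = 0 (P(v) = 0*v = 0)
(22195 + P(150))/(r(94 - 1*(-40), -91) + 19296) = (22195 + 0)/(1/(-91) + 19296) = 22195/(-1/91 + 19296) = 22195/(1755935/91) = 22195*(91/1755935) = 17563/15269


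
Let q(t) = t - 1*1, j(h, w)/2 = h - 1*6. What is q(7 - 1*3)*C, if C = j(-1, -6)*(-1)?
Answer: 42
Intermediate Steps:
j(h, w) = -12 + 2*h (j(h, w) = 2*(h - 1*6) = 2*(h - 6) = 2*(-6 + h) = -12 + 2*h)
q(t) = -1 + t (q(t) = t - 1 = -1 + t)
C = 14 (C = (-12 + 2*(-1))*(-1) = (-12 - 2)*(-1) = -14*(-1) = 14)
q(7 - 1*3)*C = (-1 + (7 - 1*3))*14 = (-1 + (7 - 3))*14 = (-1 + 4)*14 = 3*14 = 42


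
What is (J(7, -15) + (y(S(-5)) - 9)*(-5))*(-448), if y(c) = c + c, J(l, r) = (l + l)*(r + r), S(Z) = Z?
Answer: 145600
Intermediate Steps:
J(l, r) = 4*l*r (J(l, r) = (2*l)*(2*r) = 4*l*r)
y(c) = 2*c
(J(7, -15) + (y(S(-5)) - 9)*(-5))*(-448) = (4*7*(-15) + (2*(-5) - 9)*(-5))*(-448) = (-420 + (-10 - 9)*(-5))*(-448) = (-420 - 19*(-5))*(-448) = (-420 + 95)*(-448) = -325*(-448) = 145600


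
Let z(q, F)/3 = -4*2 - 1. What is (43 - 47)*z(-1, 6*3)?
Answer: 108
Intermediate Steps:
z(q, F) = -27 (z(q, F) = 3*(-4*2 - 1) = 3*(-8 - 1) = 3*(-9) = -27)
(43 - 47)*z(-1, 6*3) = (43 - 47)*(-27) = -4*(-27) = 108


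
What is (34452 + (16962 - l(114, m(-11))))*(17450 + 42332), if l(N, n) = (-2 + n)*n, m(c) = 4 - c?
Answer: 3061974258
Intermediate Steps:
l(N, n) = n*(-2 + n)
(34452 + (16962 - l(114, m(-11))))*(17450 + 42332) = (34452 + (16962 - (4 - 1*(-11))*(-2 + (4 - 1*(-11)))))*(17450 + 42332) = (34452 + (16962 - (4 + 11)*(-2 + (4 + 11))))*59782 = (34452 + (16962 - 15*(-2 + 15)))*59782 = (34452 + (16962 - 15*13))*59782 = (34452 + (16962 - 1*195))*59782 = (34452 + (16962 - 195))*59782 = (34452 + 16767)*59782 = 51219*59782 = 3061974258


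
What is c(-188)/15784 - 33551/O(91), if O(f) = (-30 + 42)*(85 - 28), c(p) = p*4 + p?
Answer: -66276493/1349532 ≈ -49.111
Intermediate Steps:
c(p) = 5*p (c(p) = 4*p + p = 5*p)
O(f) = 684 (O(f) = 12*57 = 684)
c(-188)/15784 - 33551/O(91) = (5*(-188))/15784 - 33551/684 = -940*1/15784 - 33551*1/684 = -235/3946 - 33551/684 = -66276493/1349532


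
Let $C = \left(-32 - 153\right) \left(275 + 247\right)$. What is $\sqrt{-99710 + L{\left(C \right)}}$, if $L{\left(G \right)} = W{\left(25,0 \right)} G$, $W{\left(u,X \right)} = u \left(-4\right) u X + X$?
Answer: $13 i \sqrt{590} \approx 315.77 i$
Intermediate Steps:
$W{\left(u,X \right)} = X - 4 X u^{2}$ ($W{\left(u,X \right)} = - 4 u u X + X = - 4 u^{2} X + X = - 4 X u^{2} + X = X - 4 X u^{2}$)
$C = -96570$ ($C = \left(-185\right) 522 = -96570$)
$L{\left(G \right)} = 0$ ($L{\left(G \right)} = 0 \left(1 - 4 \cdot 25^{2}\right) G = 0 \left(1 - 2500\right) G = 0 \left(-2499\right) G = 0 G = 0$)
$\sqrt{-99710 + L{\left(C \right)}} = \sqrt{-99710 + 0} = \sqrt{-99710} = 13 i \sqrt{590}$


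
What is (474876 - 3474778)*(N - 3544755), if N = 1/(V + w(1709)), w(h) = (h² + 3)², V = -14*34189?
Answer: 45355756425649556363716099/4265197274605 ≈ 1.0634e+13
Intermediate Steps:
V = -478646
w(h) = (3 + h²)²
N = 1/8530394549210 (N = 1/(-478646 + (3 + 1709²)²) = 1/(-478646 + (3 + 2920681)²) = 1/(-478646 + 2920684²) = 1/(-478646 + 8530395027856) = 1/8530394549210 ≈ 1.1723e-13)
(474876 - 3474778)*(N - 3544755) = (474876 - 3474778)*(1/8530394549210 - 3544755) = -2999902*(-30238158730284893549/8530394549210) = 45355756425649556363716099/4265197274605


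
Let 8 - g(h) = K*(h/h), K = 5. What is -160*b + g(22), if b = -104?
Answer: 16643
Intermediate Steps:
g(h) = 3 (g(h) = 8 - 5*h/h = 8 - 5 = 3)
-160*b + g(22) = -160*(-104) + 3 = 16640 + 3 = 16643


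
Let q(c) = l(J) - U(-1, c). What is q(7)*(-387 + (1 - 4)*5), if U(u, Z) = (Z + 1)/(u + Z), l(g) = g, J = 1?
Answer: 134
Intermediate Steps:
U(u, Z) = (1 + Z)/(Z + u)
q(c) = 1 - (1 + c)/(-1 + c) (q(c) = 1 - (1 + c)/(c - 1) = 1 - (1 + c)/(-1 + c))
q(7)*(-387 + (1 - 4)*5) = (-2/(-1 + 7))*(-387 + (1 - 4)*5) = (-2/6)*(-387 - 3*5) = (-2*⅙)*(-387 - 15) = -⅓*(-402) = 134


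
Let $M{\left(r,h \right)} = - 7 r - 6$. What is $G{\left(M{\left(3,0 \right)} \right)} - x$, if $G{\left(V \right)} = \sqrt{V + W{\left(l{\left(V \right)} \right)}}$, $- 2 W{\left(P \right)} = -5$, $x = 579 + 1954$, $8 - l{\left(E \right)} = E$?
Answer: $-2533 + \frac{7 i \sqrt{2}}{2} \approx -2533.0 + 4.9497 i$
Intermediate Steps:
$l{\left(E \right)} = 8 - E$
$x = 2533$
$M{\left(r,h \right)} = -6 - 7 r$
$W{\left(P \right)} = \frac{5}{2}$ ($W{\left(P \right)} = \left(- \frac{1}{2}\right) \left(-5\right) = \frac{5}{2}$)
$G{\left(V \right)} = \sqrt{\frac{5}{2} + V}$ ($G{\left(V \right)} = \sqrt{V + \frac{5}{2}} = \sqrt{\frac{5}{2} + V}$)
$G{\left(M{\left(3,0 \right)} \right)} - x = \frac{\sqrt{10 + 4 \left(-6 - 21\right)}}{2} - 2533 = \frac{\sqrt{10 + 4 \left(-27\right)}}{2} - 2533 = \frac{\sqrt{10 - 108}}{2} - 2533 = \frac{\sqrt{-98}}{2} - 2533 = \frac{7 i \sqrt{2}}{2} - 2533 = -2533 + \frac{7 i \sqrt{2}}{2}$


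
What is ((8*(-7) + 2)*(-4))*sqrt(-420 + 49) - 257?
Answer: -257 + 216*I*sqrt(371) ≈ -257.0 + 4160.5*I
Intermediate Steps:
((8*(-7) + 2)*(-4))*sqrt(-420 + 49) - 257 = ((-56 + 2)*(-4))*sqrt(-371) - 257 = (-54*(-4))*(I*sqrt(371)) - 257 = 216*(I*sqrt(371)) - 257 = 216*I*sqrt(371) - 257 = -257 + 216*I*sqrt(371)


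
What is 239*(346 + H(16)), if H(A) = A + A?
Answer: 90342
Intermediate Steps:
H(A) = 2*A
239*(346 + H(16)) = 239*(346 + 2*16) = 239*(346 + 32) = 239*378 = 90342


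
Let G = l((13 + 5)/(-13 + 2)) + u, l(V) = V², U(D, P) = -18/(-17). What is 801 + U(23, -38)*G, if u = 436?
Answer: 2603097/2057 ≈ 1265.5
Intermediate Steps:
U(D, P) = 18/17 (U(D, P) = -18*(-1/17) = 18/17)
G = 53080/121 (G = ((13 + 5)/(-13 + 2))² + 436 = (18/(-11))² + 436 = (18*(-1/11))² + 436 = (-18/11)² + 436 = 324/121 + 436 = 53080/121 ≈ 438.68)
801 + U(23, -38)*G = 801 + (18/17)*(53080/121) = 801 + 955440/2057 = 2603097/2057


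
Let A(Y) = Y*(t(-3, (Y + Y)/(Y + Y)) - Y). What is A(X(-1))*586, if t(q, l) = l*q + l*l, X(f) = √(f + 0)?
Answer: 586 - 1172*I ≈ 586.0 - 1172.0*I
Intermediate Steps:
X(f) = √f
t(q, l) = l² + l*q (t(q, l) = l*q + l² = l² + l*q)
A(Y) = Y*(-2 - Y) (A(Y) = Y*(((Y + Y)/(Y + Y))*((Y + Y)/(Y + Y) - 3) - Y) = Y*(((2*Y)/((2*Y)))*((2*Y)/((2*Y)) - 3) - Y) = Y*(((2*Y)*(1/(2*Y)))*((2*Y)*(1/(2*Y)) - 3) - Y) = Y*(1*(1 - 3) - Y) = Y*(1*(-2) - Y) = Y*(-2 - Y))
A(X(-1))*586 = -√(-1)*(2 + √(-1))*586 = -I*(2 + I)*586 = -586*I*(2 + I)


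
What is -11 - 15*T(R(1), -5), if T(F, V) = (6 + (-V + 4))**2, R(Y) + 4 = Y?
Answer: -3386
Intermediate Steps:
R(Y) = -4 + Y
T(F, V) = (10 - V)**2 (T(F, V) = (6 + (4 - V))**2 = (10 - V)**2)
-11 - 15*T(R(1), -5) = -11 - 15*(-10 - 5)**2 = -11 - 15*(-15)**2 = -11 - 15*225 = -11 - 3375 = -3386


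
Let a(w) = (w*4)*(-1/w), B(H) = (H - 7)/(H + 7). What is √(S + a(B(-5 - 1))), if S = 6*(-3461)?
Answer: I*√20770 ≈ 144.12*I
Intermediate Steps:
B(H) = (-7 + H)/(7 + H)
a(w) = -4 (a(w) = (4*w)*(-1/w) = -4)
S = -20766
√(S + a(B(-5 - 1))) = √(-20766 - 4) = √(-20770) = I*√20770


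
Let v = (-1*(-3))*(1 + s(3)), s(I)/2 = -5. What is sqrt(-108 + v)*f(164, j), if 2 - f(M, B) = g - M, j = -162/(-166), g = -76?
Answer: 726*I*sqrt(15) ≈ 2811.8*I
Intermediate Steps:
j = 81/83 (j = -162*(-1/166) = 81/83 ≈ 0.97590)
s(I) = -10 (s(I) = 2*(-5) = -10)
v = -27 (v = (-1*(-3))*(1 - 10) = 3*(-9) = -27)
f(M, B) = 78 + M (f(M, B) = 2 - (-76 - M) = 2 + (76 + M) = 78 + M)
sqrt(-108 + v)*f(164, j) = sqrt(-108 - 27)*(78 + 164) = sqrt(-135)*242 = (3*I*sqrt(15))*242 = 726*I*sqrt(15)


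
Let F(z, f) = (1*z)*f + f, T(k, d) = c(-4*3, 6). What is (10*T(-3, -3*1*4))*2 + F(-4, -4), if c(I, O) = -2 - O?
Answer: -148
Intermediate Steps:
T(k, d) = -8 (T(k, d) = -2 - 1*6 = -2 - 6 = -8)
F(z, f) = f + f*z (F(z, f) = z*f + f = f*z + f = f + f*z)
(10*T(-3, -3*1*4))*2 + F(-4, -4) = (10*(-8))*2 - 4*(1 - 4) = -80*2 - 4*(-3) = -160 + 12 = -148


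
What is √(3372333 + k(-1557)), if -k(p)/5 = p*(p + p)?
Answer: I*√20870157 ≈ 4568.4*I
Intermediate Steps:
k(p) = -10*p² (k(p) = -5*p*(p + p) = -5*p*2*p = -10*p²)
√(3372333 + k(-1557)) = √(3372333 - 10*(-1557)²) = √(3372333 - 10*2424249) = √(3372333 - 24242490) = √(-20870157) = I*√20870157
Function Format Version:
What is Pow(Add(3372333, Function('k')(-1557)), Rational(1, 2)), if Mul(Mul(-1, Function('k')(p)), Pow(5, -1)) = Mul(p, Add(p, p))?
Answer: Mul(I, Pow(20870157, Rational(1, 2))) ≈ Mul(4568.4, I)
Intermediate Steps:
Function('k')(p) = Mul(-10, Pow(p, 2)) (Function('k')(p) = Mul(-5, Mul(p, Add(p, p))) = Mul(-5, Mul(p, Mul(2, p))) = Mul(-5, Mul(2, Pow(p, 2))) = Mul(-10, Pow(p, 2)))
Pow(Add(3372333, Function('k')(-1557)), Rational(1, 2)) = Pow(Add(3372333, Mul(-10, Pow(-1557, 2))), Rational(1, 2)) = Pow(Add(3372333, Mul(-10, 2424249)), Rational(1, 2)) = Pow(Add(3372333, -24242490), Rational(1, 2)) = Pow(-20870157, Rational(1, 2)) = Mul(I, Pow(20870157, Rational(1, 2)))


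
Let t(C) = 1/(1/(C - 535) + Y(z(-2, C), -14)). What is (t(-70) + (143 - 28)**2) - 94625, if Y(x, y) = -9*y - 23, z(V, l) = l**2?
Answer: -5072358995/62314 ≈ -81400.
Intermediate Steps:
Y(x, y) = -23 - 9*y
t(C) = 1/(103 + 1/(-535 + C)) (t(C) = 1/(1/(C - 535) + (-23 - 9*(-14))) = 1/(1/(-535 + C) + (-23 + 126)) = 1/(1/(-535 + C) + 103) = 1/(103 + 1/(-535 + C)))
(t(-70) + (143 - 28)**2) - 94625 = ((-535 - 70)/(-55104 + 103*(-70)) + (143 - 28)**2) - 94625 = (-605/(-55104 - 7210) + 115**2) - 94625 = (-605/(-62314) + 13225) - 94625 = (-1/62314*(-605) + 13225) - 94625 = (605/62314 + 13225) - 94625 = 824103255/62314 - 94625 = -5072358995/62314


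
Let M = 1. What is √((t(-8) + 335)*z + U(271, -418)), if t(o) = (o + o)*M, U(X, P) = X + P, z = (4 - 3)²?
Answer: 2*√43 ≈ 13.115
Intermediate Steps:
z = 1 (z = 1² = 1)
U(X, P) = P + X
t(o) = 2*o (t(o) = (o + o)*1 = (2*o)*1 = 2*o)
√((t(-8) + 335)*z + U(271, -418)) = √((2*(-8) + 335)*1 + (-418 + 271)) = √((-16 + 335)*1 - 147) = √(319*1 - 147) = √(319 - 147) = √172 = 2*√43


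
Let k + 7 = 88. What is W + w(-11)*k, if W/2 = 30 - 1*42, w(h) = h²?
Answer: 9777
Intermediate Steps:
k = 81 (k = -7 + 88 = 81)
W = -24 (W = 2*(30 - 1*42) = 2*(30 - 42) = 2*(-12) = -24)
W + w(-11)*k = -24 + (-11)²*81 = -24 + 121*81 = -24 + 9801 = 9777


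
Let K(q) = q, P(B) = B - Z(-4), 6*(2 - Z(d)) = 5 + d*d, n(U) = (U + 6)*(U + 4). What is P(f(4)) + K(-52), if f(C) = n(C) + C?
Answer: 67/2 ≈ 33.500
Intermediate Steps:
n(U) = (4 + U)*(6 + U) (n(U) = (6 + U)*(4 + U) = (4 + U)*(6 + U))
Z(d) = 7/6 - d²/6 (Z(d) = 2 - (5 + d*d)/6 = 2 - (5 + d²)/6 = 2 + (-⅚ - d²/6) = 7/6 - d²/6)
f(C) = 24 + C² + 11*C (f(C) = (24 + C² + 10*C) + C = 24 + C² + 11*C)
P(B) = 3/2 + B (P(B) = B - (7/6 - ⅙*(-4)²) = B - (7/6 - ⅙*16) = B - (7/6 - 8/3) = B - 1*(-3/2) = B + 3/2 = 3/2 + B)
P(f(4)) + K(-52) = (3/2 + (24 + 4² + 11*4)) - 52 = (3/2 + (24 + 16 + 44)) - 52 = (3/2 + 84) - 52 = 171/2 - 52 = 67/2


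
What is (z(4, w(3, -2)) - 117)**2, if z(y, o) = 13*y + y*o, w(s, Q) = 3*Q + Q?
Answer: 9409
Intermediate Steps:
w(s, Q) = 4*Q
z(y, o) = 13*y + o*y
(z(4, w(3, -2)) - 117)**2 = (4*(13 + 4*(-2)) - 117)**2 = (4*(13 - 8) - 117)**2 = (4*5 - 117)**2 = (20 - 117)**2 = (-97)**2 = 9409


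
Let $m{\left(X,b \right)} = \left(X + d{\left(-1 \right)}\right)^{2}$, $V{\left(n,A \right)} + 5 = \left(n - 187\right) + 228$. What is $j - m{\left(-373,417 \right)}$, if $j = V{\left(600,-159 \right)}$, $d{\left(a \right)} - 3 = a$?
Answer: $-137005$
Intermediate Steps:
$V{\left(n,A \right)} = 36 + n$ ($V{\left(n,A \right)} = -5 + \left(\left(n - 187\right) + 228\right) = -5 + \left(\left(-187 + n\right) + 228\right) = -5 + \left(41 + n\right) = 36 + n$)
$d{\left(a \right)} = 3 + a$
$j = 636$ ($j = 36 + 600 = 636$)
$m{\left(X,b \right)} = \left(2 + X\right)^{2}$ ($m{\left(X,b \right)} = \left(X + \left(3 - 1\right)\right)^{2} = \left(X + 2\right)^{2} = \left(2 + X\right)^{2}$)
$j - m{\left(-373,417 \right)} = 636 - \left(2 - 373\right)^{2} = 636 - \left(-371\right)^{2} = 636 - 137641 = -137005$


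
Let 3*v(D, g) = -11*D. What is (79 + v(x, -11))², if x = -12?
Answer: 15129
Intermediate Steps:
v(D, g) = -11*D/3 (v(D, g) = (-11*D)/3 = -11*D/3)
(79 + v(x, -11))² = (79 - 11/3*(-12))² = (79 + 44)² = 123² = 15129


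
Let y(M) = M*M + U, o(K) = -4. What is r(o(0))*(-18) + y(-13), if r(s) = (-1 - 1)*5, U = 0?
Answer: 349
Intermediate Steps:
r(s) = -10 (r(s) = -2*5 = -10)
y(M) = M**2 (y(M) = M*M + 0 = M**2 + 0 = M**2)
r(o(0))*(-18) + y(-13) = -10*(-18) + (-13)**2 = 180 + 169 = 349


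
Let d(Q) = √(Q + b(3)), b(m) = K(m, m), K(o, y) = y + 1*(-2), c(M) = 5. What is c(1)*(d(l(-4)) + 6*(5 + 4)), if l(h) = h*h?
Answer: 270 + 5*√17 ≈ 290.62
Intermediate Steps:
l(h) = h²
K(o, y) = -2 + y (K(o, y) = y - 2 = -2 + y)
b(m) = -2 + m
d(Q) = √(1 + Q) (d(Q) = √(Q + (-2 + 3)) = √(Q + 1) = √(1 + Q))
c(1)*(d(l(-4)) + 6*(5 + 4)) = 5*(√(1 + (-4)²) + 6*(5 + 4)) = 5*(√(1 + 16) + 6*9) = 5*(√17 + 54) = 5*(54 + √17) = 270 + 5*√17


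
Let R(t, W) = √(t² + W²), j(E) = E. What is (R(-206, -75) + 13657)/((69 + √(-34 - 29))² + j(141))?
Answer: 22028741/8205231 + 1613*√48061/8205231 - 628222*I*√7/2735077 - 46*I*√336427/2735077 ≈ 2.7278 - 0.61746*I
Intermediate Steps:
R(t, W) = √(W² + t²)
(R(-206, -75) + 13657)/((69 + √(-34 - 29))² + j(141)) = (√((-75)² + (-206)²) + 13657)/((69 + √(-34 - 29))² + 141) = (√(5625 + 42436) + 13657)/((69 + √(-63))² + 141) = (√48061 + 13657)/((69 + 3*I*√7)² + 141) = (13657 + √48061)/(141 + (69 + 3*I*√7)²)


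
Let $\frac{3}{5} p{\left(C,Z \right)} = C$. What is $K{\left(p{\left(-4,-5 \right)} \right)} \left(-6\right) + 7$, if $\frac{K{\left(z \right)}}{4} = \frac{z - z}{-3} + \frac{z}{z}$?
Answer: $-17$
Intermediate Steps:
$p{\left(C,Z \right)} = \frac{5 C}{3}$
$K{\left(z \right)} = 4$ ($K{\left(z \right)} = 4 \left(\frac{z - z}{-3} + \frac{z}{z}\right) = 4 \left(0 \left(- \frac{1}{3}\right) + 1\right) = 4 \left(0 + 1\right) = 4 \cdot 1 = 4$)
$K{\left(p{\left(-4,-5 \right)} \right)} \left(-6\right) + 7 = 4 \left(-6\right) + 7 = -24 + 7 = -17$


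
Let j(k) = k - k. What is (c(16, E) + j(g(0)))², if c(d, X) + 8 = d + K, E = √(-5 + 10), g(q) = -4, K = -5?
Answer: 9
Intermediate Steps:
E = √5 ≈ 2.2361
c(d, X) = -13 + d (c(d, X) = -8 + (d - 5) = -8 + (-5 + d) = -13 + d)
j(k) = 0
(c(16, E) + j(g(0)))² = ((-13 + 16) + 0)² = (3 + 0)² = 3² = 9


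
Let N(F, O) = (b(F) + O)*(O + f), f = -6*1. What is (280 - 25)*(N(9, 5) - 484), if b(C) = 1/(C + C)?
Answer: -748255/6 ≈ -1.2471e+5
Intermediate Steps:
f = -6
b(C) = 1/(2*C)
N(F, O) = (-6 + O)*(O + 1/(2*F)) (N(F, O) = (1/(2*F) + O)*(O - 6) = (O + 1/(2*F))*(-6 + O) = (-6 + O)*(O + 1/(2*F)))
(280 - 25)*(N(9, 5) - 484) = (280 - 25)*((-3 + (½)*5 + 9*5*(-6 + 5))/9 - 484) = 255*((-3 + 5/2 + 9*5*(-1))/9 - 484) = 255*((-3 + 5/2 - 45)/9 - 484) = 255*((⅑)*(-91/2) - 484) = 255*(-91/18 - 484) = 255*(-8803/18) = -748255/6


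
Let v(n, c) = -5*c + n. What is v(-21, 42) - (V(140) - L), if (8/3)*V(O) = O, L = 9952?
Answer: 19337/2 ≈ 9668.5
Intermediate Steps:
V(O) = 3*O/8
v(n, c) = n - 5*c
v(-21, 42) - (V(140) - L) = (-21 - 5*42) - ((3/8)*140 - 1*9952) = (-21 - 210) - (105/2 - 9952) = -231 - 1*(-19799/2) = -231 + 19799/2 = 19337/2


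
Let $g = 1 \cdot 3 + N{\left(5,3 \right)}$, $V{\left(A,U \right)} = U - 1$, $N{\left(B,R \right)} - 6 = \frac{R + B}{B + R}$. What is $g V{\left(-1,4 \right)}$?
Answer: $30$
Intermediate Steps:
$N{\left(B,R \right)} = 7$ ($N{\left(B,R \right)} = 6 + \frac{R + B}{B + R} = 6 + \frac{B + R}{B + R} = 6 + 1 = 7$)
$V{\left(A,U \right)} = -1 + U$ ($V{\left(A,U \right)} = U - 1 = -1 + U$)
$g = 10$ ($g = 1 \cdot 3 + 7 = 3 + 7 = 10$)
$g V{\left(-1,4 \right)} = 10 \left(-1 + 4\right) = 10 \cdot 3 = 30$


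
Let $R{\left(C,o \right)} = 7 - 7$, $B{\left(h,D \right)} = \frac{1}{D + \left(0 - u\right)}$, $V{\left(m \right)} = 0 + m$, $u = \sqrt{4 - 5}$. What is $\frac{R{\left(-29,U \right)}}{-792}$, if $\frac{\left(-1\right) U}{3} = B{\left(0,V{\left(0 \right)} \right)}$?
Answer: $0$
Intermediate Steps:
$u = i$ ($u = \sqrt{-1} = i \approx 1.0 i$)
$V{\left(m \right)} = m$
$B{\left(h,D \right)} = \frac{1}{D - i}$ ($B{\left(h,D \right)} = \frac{1}{D + \left(0 - i\right)} = \frac{1}{D - i}$)
$U = - 3 i$ ($U = - \frac{3}{0 - i} = - \frac{3}{\left(-1\right) i} = - 3 i \approx - 3.0 i$)
$R{\left(C,o \right)} = 0$
$\frac{R{\left(-29,U \right)}}{-792} = \frac{0}{-792} = 0 \left(- \frac{1}{792}\right) = 0$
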